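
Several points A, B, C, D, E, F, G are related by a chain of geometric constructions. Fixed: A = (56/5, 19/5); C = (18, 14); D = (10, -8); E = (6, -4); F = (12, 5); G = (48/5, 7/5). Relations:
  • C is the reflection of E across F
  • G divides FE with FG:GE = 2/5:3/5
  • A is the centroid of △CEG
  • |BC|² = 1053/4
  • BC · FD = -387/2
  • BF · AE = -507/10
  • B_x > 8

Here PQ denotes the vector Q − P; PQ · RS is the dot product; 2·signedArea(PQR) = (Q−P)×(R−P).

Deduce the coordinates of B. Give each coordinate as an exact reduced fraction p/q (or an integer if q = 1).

1. B_x = 9  [BF · AE = -507/10 ∩ BC · FD = -387/2]
2. B_y = 1/2  [BF · AE = -507/10 ∩ BC · FD = -387/2]
   → B = (9, 1/2)

B = (9, 1/2)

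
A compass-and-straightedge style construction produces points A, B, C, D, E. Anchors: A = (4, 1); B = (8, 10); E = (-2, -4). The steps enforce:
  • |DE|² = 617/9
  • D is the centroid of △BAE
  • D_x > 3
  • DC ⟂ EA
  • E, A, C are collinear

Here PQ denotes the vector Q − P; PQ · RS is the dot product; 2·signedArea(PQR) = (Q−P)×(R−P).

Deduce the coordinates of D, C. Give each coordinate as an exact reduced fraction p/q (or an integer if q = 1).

C = (260/61, 223/183)
D = (10/3, 7/3)

1. D_x = 10/3  [D is the centroid of △BAE]
2. D_y = 7/3  [D is the centroid of △BAE]
   → D = (10/3, 7/3)
3. C_x = 260/61  [E, A, C are collinear ∩ DC ⟂ EA]
4. C_y = 223/183  [E, A, C are collinear ∩ DC ⟂ EA]
   → C = (260/61, 223/183)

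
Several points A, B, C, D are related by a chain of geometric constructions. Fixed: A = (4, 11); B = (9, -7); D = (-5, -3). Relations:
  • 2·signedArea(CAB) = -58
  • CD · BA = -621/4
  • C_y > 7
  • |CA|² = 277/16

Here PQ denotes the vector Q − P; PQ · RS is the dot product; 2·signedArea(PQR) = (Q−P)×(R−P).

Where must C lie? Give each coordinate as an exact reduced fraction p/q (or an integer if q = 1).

1. C_x = 7/4  [2·signedArea(CAB) = -58 ∩ CD · BA = -621/4]
2. C_y = 15/2  [2·signedArea(CAB) = -58 ∩ CD · BA = -621/4]
   → C = (7/4, 15/2)

C = (7/4, 15/2)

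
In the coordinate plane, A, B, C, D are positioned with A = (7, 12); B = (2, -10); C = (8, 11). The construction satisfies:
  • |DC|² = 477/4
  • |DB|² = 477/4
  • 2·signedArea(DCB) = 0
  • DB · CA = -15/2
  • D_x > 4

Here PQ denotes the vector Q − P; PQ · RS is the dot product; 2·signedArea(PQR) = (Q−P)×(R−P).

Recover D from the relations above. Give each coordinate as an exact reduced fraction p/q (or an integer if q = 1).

D = (5, 1/2)

1. D_x = 5  [2·signedArea(DCB) = 0 ∩ DB · CA = -15/2]
2. D_y = 1/2  [2·signedArea(DCB) = 0 ∩ DB · CA = -15/2]
   → D = (5, 1/2)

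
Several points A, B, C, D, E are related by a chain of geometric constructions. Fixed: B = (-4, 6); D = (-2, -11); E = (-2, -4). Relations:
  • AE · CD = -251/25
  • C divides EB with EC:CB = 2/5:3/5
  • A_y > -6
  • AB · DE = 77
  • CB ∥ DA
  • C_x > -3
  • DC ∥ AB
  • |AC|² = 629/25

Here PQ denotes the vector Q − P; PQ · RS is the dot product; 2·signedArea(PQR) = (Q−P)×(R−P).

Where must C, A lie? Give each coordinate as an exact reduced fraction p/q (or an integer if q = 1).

A = (-16/5, -5)
C = (-14/5, 0)

1. C_x = -14/5  [C divides EB with EC:CB = 2/5:3/5]
2. C_y = 0  [C divides EB with EC:CB = 2/5:3/5]
   → C = (-14/5, 0)
3. A_x = -16/5  [DC ∥ AB ∩ CB ∥ DA]
4. A_y = -5  [DC ∥ AB ∩ CB ∥ DA]
   → A = (-16/5, -5)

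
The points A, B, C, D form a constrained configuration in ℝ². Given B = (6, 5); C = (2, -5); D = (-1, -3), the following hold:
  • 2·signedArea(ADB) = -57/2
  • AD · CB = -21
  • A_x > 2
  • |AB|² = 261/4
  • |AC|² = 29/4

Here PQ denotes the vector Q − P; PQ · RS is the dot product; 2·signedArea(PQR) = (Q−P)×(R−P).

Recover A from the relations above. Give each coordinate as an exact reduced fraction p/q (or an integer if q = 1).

A = (3, -5/2)

1. A_x = 3  [2·signedArea(ADB) = -57/2 ∩ AD · CB = -21]
2. A_y = -5/2  [2·signedArea(ADB) = -57/2 ∩ AD · CB = -21]
   → A = (3, -5/2)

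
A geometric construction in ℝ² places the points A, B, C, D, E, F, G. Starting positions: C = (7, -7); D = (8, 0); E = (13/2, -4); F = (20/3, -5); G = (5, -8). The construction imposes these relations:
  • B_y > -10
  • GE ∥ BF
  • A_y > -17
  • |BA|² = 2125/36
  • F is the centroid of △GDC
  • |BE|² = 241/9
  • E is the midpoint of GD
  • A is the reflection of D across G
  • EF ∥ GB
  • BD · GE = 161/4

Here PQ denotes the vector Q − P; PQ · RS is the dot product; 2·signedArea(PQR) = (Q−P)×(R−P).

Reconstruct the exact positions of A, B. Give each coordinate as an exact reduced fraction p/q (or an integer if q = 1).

A = (2, -16)
B = (31/6, -9)

1. A_x = 2  [A is the reflection of D across G]
2. A_y = -16  [A is the reflection of D across G]
   → A = (2, -16)
3. B_x = 31/6  [GE ∥ BF ∩ EF ∥ GB]
4. B_y = -9  [GE ∥ BF ∩ EF ∥ GB]
   → B = (31/6, -9)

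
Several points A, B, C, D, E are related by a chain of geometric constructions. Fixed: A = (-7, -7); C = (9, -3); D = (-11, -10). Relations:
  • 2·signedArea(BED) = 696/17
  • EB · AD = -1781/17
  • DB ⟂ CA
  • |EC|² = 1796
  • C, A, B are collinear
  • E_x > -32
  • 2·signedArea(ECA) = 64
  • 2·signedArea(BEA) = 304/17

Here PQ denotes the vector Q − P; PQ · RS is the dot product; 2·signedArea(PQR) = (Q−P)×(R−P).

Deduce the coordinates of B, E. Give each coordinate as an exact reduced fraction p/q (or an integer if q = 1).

B = (-195/17, -138/17)
E = (-31, -17)

1. B_x = -195/17  [C, A, B are collinear ∩ DB ⟂ CA]
2. B_y = -138/17  [C, A, B are collinear ∩ DB ⟂ CA]
   → B = (-195/17, -138/17)
3. E_x = -31  [EB · AD = -1781/17 ∩ 2·signedArea(BED) = 696/17]
4. E_y = -17  [EB · AD = -1781/17 ∩ 2·signedArea(BED) = 696/17]
   → E = (-31, -17)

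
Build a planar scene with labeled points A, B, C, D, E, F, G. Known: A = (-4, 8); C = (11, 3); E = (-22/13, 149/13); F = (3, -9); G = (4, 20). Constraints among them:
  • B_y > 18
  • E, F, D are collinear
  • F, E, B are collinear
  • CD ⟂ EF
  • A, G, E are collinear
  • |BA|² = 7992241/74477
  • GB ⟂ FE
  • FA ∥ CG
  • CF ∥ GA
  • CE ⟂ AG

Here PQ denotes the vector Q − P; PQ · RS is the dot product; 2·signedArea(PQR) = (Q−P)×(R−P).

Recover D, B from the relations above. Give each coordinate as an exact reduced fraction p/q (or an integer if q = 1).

B = (-243402/74477, 1365405/74477)
D = (4499/5729, 3767/5729)

1. D_x = 4499/5729  [E, F, D are collinear ∩ CD ⟂ EF]
2. D_y = 3767/5729  [E, F, D are collinear ∩ CD ⟂ EF]
   → D = (4499/5729, 3767/5729)
3. B_x = -243402/74477  [F, E, B are collinear ∩ GB ⟂ FE]
4. B_y = 1365405/74477  [F, E, B are collinear ∩ GB ⟂ FE]
   → B = (-243402/74477, 1365405/74477)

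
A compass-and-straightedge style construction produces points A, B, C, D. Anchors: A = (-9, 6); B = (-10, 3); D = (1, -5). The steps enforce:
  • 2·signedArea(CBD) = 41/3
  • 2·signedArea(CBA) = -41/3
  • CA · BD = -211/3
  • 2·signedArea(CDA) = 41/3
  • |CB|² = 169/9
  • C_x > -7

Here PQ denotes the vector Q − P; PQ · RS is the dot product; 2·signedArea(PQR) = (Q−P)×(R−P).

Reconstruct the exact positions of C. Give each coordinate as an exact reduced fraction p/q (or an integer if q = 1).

1. C_x = -6  [2·signedArea(CBA) = -41/3 ∩ 2·signedArea(CDA) = 41/3]
2. C_y = 4/3  [2·signedArea(CBA) = -41/3 ∩ 2·signedArea(CDA) = 41/3]
   → C = (-6, 4/3)

C = (-6, 4/3)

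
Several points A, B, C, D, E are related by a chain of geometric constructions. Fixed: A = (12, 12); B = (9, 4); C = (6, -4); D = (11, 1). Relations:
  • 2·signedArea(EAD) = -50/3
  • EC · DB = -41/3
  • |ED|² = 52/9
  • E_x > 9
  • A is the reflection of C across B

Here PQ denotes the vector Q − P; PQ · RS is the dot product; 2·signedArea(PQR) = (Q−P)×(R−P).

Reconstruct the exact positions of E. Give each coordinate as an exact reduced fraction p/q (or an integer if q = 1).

1. E_x = 29/3  [2·signedArea(EAD) = -50/3 ∩ EC · DB = -41/3]
2. E_y = 3  [2·signedArea(EAD) = -50/3 ∩ EC · DB = -41/3]
   → E = (29/3, 3)

E = (29/3, 3)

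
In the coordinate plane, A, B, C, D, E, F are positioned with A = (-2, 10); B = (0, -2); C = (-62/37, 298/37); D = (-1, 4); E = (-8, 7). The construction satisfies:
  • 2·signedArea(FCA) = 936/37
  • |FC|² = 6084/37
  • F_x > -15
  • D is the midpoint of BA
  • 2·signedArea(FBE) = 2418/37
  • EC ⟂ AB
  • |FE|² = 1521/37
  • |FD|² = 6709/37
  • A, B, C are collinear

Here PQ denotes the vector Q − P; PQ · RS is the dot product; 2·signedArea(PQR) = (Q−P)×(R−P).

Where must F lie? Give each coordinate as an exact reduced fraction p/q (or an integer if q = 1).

F = (-530/37, 220/37)

1. F_x = -530/37  [2·signedArea(FBE) = 2418/37 ∩ 2·signedArea(FCA) = 936/37]
2. F_y = 220/37  [2·signedArea(FBE) = 2418/37 ∩ 2·signedArea(FCA) = 936/37]
   → F = (-530/37, 220/37)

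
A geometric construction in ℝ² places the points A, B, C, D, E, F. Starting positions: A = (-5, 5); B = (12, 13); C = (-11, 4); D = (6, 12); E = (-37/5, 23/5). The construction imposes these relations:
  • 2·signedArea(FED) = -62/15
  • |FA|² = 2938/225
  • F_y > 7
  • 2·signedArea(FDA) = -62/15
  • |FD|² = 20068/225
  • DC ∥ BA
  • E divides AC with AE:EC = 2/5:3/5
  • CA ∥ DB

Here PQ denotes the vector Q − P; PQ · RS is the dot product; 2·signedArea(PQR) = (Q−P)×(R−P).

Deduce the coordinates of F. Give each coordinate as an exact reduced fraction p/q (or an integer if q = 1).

F = (-32/15, 36/5)

1. F_x = -32/15  [2·signedArea(FDA) = -62/15 ∩ 2·signedArea(FED) = -62/15]
2. F_y = 36/5  [2·signedArea(FDA) = -62/15 ∩ 2·signedArea(FED) = -62/15]
   → F = (-32/15, 36/5)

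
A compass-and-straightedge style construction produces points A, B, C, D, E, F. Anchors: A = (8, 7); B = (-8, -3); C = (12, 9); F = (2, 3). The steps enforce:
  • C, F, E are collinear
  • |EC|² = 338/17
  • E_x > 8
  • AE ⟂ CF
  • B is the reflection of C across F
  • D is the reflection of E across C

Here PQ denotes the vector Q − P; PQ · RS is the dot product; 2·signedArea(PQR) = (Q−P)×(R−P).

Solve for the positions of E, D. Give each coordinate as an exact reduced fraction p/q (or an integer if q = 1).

D = (269/17, 192/17)
E = (139/17, 114/17)

1. E_x = 139/17  [C, F, E are collinear ∩ AE ⟂ CF]
2. E_y = 114/17  [C, F, E are collinear ∩ AE ⟂ CF]
   → E = (139/17, 114/17)
3. D_x = 269/17  [D is the reflection of E across C]
4. D_y = 192/17  [D is the reflection of E across C]
   → D = (269/17, 192/17)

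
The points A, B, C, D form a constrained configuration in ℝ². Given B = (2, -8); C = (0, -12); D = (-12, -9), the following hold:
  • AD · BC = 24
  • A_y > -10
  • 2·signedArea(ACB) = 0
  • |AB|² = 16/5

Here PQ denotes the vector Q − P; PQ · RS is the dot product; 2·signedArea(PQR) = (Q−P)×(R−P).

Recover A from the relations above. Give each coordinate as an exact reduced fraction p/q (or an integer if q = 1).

1. A_x = 6/5  [2·signedArea(ACB) = 0 ∩ AD · BC = 24]
2. A_y = -48/5  [2·signedArea(ACB) = 0 ∩ AD · BC = 24]
   → A = (6/5, -48/5)

A = (6/5, -48/5)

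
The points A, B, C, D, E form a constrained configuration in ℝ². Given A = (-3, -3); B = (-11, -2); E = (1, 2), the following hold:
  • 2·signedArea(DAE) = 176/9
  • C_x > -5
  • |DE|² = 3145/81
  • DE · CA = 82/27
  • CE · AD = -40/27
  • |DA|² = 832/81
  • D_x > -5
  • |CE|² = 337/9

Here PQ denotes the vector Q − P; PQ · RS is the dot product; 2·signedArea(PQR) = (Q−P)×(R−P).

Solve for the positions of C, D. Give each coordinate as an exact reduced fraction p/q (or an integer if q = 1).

C = (-13/3, -1)
D = (-43/9, -1/3)

1. D_x = -43/9  [line -5·x + 4·y + -203/9 = 0 ∩ |DA|² = 832/81]
2. D_y = -1/3  [line -5·x + 4·y + -203/9 = 0 ∩ |DA|² = 832/81]
   → D = (-43/9, -1/3)
3. C_x = -13/3  [CE · AD = -40/27 ∩ DE · CA = 82/27]
4. C_y = -1  [CE · AD = -40/27 ∩ DE · CA = 82/27]
   → C = (-13/3, -1)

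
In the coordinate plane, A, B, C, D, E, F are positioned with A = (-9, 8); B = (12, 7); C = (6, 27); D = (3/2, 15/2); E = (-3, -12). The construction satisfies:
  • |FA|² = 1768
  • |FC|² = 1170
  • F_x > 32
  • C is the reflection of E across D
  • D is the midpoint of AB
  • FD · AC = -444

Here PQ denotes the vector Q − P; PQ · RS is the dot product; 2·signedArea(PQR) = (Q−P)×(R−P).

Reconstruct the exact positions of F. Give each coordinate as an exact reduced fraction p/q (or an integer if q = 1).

1. F_x = 33  [line -15·x + -19·y + 609 = 0 ∩ |FC|² = 1170]
2. F_y = 6  [line -15·x + -19·y + 609 = 0 ∩ |FC|² = 1170]
   → F = (33, 6)

F = (33, 6)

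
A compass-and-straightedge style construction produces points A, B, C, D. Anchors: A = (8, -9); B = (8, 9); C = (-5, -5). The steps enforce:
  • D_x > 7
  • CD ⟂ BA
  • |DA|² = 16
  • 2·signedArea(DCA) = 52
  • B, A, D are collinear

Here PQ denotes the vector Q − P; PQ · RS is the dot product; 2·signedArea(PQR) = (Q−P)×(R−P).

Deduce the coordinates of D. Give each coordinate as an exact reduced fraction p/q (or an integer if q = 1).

1. D_x = 8  [B, A, D are collinear ∩ CD ⟂ BA]
2. D_y = -5  [B, A, D are collinear ∩ CD ⟂ BA]
   → D = (8, -5)

D = (8, -5)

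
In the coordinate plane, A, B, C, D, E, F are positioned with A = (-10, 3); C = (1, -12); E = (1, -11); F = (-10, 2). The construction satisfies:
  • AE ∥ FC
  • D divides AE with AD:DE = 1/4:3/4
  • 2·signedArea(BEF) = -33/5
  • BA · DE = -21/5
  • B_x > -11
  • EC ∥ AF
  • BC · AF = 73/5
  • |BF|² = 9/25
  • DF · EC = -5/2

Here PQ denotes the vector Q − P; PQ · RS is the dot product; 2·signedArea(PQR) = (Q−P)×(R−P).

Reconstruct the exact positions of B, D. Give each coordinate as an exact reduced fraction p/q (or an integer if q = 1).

1. B_x = -10  [2·signedArea(BEF) = -33/5 ∩ BC · AF = 73/5]
2. B_y = 13/5  [2·signedArea(BEF) = -33/5 ∩ BC · AF = 73/5]
   → B = (-10, 13/5)
3. D_x = -29/4  [BA · DE = -21/5 ∩ D divides AE with AD:DE = 1/4:3/4]
4. D_y = -1/2  [BA · DE = -21/5 ∩ D divides AE with AD:DE = 1/4:3/4]
   → D = (-29/4, -1/2)

B = (-10, 13/5)
D = (-29/4, -1/2)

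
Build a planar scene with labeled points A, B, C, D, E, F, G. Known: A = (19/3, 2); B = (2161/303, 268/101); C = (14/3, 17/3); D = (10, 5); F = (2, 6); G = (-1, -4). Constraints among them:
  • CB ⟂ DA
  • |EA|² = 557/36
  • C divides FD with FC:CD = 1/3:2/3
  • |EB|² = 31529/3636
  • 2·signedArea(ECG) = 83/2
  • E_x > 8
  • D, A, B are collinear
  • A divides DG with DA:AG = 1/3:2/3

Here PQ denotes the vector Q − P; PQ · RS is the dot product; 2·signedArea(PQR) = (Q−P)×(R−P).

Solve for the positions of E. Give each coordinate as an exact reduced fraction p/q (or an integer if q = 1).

E = (26/3, 31/6)

1. E_x = 26/3  [line 29/3·x + -17/3·y + -109/2 = 0 ∩ |EB|² = 31529/3636]
2. E_y = 31/6  [line 29/3·x + -17/3·y + -109/2 = 0 ∩ |EB|² = 31529/3636]
   → E = (26/3, 31/6)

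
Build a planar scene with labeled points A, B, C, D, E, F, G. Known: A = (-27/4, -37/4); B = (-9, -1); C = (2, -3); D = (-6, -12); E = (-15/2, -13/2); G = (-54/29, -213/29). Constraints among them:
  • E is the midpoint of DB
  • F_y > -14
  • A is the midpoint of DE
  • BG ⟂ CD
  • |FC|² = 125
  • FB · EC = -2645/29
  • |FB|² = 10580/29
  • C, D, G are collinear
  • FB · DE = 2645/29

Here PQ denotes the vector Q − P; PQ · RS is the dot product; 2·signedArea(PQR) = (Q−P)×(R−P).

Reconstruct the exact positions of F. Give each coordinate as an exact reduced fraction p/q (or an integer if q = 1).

1. F_x = 153/29  [FB · DE = 2645/29 ∩ FB · EC = -2645/29]
2. F_y = -397/29  [FB · DE = 2645/29 ∩ FB · EC = -2645/29]
   → F = (153/29, -397/29)

F = (153/29, -397/29)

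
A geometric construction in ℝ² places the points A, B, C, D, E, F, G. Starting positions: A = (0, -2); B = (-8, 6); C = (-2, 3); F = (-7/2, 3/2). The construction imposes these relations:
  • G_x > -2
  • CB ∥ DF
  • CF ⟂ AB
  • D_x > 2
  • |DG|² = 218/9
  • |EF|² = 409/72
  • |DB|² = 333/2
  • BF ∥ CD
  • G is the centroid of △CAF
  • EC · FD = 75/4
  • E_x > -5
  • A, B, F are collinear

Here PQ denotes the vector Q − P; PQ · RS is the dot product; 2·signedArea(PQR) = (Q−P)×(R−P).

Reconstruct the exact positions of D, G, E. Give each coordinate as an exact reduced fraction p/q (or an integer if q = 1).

D = (5/2, -3/2)
E = (-59/12, 41/12)
G = (-11/6, 5/6)

1. D_x = 5/2  [CB ∥ DF ∩ BF ∥ CD]
2. D_y = -3/2  [CB ∥ DF ∩ BF ∥ CD]
   → D = (5/2, -3/2)
3. G_x = -11/6  [G is the centroid of △CAF]
4. G_y = 5/6  [G is the centroid of △CAF]
   → G = (-11/6, 5/6)
5. E_x = -59/12  [line -6·x + 3·y + -159/4 = 0 ∩ |EF|² = 409/72]
6. E_y = 41/12  [line -6·x + 3·y + -159/4 = 0 ∩ |EF|² = 409/72]
   → E = (-59/12, 41/12)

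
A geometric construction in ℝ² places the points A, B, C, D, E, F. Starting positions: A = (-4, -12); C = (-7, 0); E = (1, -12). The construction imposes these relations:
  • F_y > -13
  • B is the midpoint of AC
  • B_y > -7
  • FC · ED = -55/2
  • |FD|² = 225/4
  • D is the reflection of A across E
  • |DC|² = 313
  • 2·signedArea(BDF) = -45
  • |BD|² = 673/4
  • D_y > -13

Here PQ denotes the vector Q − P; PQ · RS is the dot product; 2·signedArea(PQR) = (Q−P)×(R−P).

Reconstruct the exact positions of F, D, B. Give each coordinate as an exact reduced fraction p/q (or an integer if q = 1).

1. D_x = 6  [D is the reflection of A across E]
2. D_y = -12  [D is the reflection of A across E]
   → D = (6, -12)
3. B_x = -11/2  [B is the midpoint of AC]
4. B_y = -6  [B is the midpoint of AC]
   → B = (-11/2, -6)
5. F_x = -3/2  [FC · ED = -55/2 ∩ 2·signedArea(BDF) = -45]
6. F_y = -12  [FC · ED = -55/2 ∩ 2·signedArea(BDF) = -45]
   → F = (-3/2, -12)

B = (-11/2, -6)
D = (6, -12)
F = (-3/2, -12)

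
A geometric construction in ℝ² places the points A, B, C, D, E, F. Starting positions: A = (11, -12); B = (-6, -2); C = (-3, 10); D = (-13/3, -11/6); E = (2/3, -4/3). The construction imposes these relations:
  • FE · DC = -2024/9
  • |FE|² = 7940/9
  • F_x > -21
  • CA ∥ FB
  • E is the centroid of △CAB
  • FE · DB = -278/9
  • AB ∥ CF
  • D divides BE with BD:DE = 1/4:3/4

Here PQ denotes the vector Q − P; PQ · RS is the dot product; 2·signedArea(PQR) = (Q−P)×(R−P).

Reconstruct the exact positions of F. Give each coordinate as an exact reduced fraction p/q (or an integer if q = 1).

F = (-20, 20)

1. F_x = -20  [CA ∥ FB ∩ AB ∥ CF]
2. F_y = 20  [CA ∥ FB ∩ AB ∥ CF]
   → F = (-20, 20)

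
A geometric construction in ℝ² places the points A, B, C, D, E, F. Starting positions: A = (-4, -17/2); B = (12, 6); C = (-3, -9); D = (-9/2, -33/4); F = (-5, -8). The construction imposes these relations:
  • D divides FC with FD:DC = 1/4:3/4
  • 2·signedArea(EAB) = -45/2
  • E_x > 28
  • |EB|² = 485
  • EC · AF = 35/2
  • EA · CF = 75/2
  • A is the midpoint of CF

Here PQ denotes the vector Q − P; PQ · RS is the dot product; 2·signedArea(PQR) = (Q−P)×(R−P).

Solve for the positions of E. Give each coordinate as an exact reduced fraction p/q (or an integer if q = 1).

1. E_x = 29  [2·signedArea(EAB) = -45/2 ∩ EC · AF = 35/2]
2. E_y = 20  [2·signedArea(EAB) = -45/2 ∩ EC · AF = 35/2]
   → E = (29, 20)

E = (29, 20)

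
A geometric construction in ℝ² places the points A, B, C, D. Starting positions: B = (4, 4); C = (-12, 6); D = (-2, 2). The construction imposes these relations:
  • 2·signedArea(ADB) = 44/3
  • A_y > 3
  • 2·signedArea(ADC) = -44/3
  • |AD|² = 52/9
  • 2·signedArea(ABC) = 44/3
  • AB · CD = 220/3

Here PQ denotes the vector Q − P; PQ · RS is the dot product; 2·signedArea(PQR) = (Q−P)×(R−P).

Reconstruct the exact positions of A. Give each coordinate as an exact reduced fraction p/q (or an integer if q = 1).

1. A_x = -10/3  [2·signedArea(ADB) = 44/3 ∩ 2·signedArea(ADC) = -44/3]
2. A_y = 4  [2·signedArea(ADB) = 44/3 ∩ 2·signedArea(ADC) = -44/3]
   → A = (-10/3, 4)

A = (-10/3, 4)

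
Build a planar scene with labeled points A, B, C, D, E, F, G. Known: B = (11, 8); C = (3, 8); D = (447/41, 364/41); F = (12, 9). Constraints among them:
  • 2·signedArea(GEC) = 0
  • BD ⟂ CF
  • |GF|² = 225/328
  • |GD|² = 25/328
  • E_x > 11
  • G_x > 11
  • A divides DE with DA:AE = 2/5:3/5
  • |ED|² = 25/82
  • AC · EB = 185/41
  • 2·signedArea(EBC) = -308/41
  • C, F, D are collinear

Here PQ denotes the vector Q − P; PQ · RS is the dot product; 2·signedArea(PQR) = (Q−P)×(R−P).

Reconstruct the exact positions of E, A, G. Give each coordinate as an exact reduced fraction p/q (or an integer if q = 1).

A = (456/41, 365/41)
E = (939/82, 733/82)
G = (1833/164, 1461/164)

1. E_y = 733/82  [2·signedArea(EBC) = -308/41]
2. E_x = 939/82  [|ED|² = 25/82]
   → E = (939/82, 733/82)
3. A_x = 456/41  [A divides DE with DA:AE = 2/5:3/5]
4. A_y = 365/41  [A divides DE with DA:AE = 2/5:3/5]
   → A = (456/41, 365/41)
5. G_x = 1833/164  [line 77/82·x + -693/82·y + 5313/82 = 0 ∩ |GD|² = 25/328]
6. G_y = 1461/164  [line 77/82·x + -693/82·y + 5313/82 = 0 ∩ |GD|² = 25/328]
   → G = (1833/164, 1461/164)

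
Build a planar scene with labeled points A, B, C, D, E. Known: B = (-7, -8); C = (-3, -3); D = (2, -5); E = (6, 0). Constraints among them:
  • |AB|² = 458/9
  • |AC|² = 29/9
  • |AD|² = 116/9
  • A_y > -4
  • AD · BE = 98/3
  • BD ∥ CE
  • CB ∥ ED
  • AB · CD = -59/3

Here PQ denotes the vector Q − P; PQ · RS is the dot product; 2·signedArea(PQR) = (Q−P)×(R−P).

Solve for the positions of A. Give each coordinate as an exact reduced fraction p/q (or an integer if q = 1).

1. A_x = -4/3  [AB · CD = -59/3 ∩ AD · BE = 98/3]
2. A_y = -11/3  [AB · CD = -59/3 ∩ AD · BE = 98/3]
   → A = (-4/3, -11/3)

A = (-4/3, -11/3)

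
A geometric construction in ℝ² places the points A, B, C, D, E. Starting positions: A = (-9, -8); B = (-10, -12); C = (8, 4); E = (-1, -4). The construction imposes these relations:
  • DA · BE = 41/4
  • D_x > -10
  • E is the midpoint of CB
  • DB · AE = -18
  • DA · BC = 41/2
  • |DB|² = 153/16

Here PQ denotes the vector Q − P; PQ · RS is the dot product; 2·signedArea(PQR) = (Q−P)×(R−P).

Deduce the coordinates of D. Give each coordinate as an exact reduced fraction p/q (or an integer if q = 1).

1. D_x = -37/4  [DA · BE = 41/4 ∩ DB · AE = -18]
2. D_y = -9  [DA · BE = 41/4 ∩ DB · AE = -18]
   → D = (-37/4, -9)

D = (-37/4, -9)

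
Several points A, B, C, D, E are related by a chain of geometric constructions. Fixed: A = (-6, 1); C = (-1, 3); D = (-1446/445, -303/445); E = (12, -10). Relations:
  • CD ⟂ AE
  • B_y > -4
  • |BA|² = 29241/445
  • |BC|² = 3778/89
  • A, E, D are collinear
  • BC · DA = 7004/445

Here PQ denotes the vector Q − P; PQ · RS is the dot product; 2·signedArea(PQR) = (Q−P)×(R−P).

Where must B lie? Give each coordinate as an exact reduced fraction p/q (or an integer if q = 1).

B = (408/445, -1436/445)

1. B_x = 408/445  [line 1224/445·x + -748/445·y + -3536/445 = 0 ∩ |BA|² = 29241/445]
2. B_y = -1436/445  [line 1224/445·x + -748/445·y + -3536/445 = 0 ∩ |BA|² = 29241/445]
   → B = (408/445, -1436/445)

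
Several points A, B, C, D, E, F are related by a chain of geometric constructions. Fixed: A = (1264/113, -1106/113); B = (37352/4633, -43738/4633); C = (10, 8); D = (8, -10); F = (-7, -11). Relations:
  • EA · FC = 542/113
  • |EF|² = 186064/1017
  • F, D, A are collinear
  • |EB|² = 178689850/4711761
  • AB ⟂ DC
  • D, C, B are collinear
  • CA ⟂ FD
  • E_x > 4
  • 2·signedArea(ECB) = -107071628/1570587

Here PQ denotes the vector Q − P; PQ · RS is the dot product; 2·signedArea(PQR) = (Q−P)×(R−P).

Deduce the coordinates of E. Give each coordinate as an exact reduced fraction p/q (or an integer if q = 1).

1. E_x = 1603/339  [2·signedArea(ECB) = -107071628/1570587 ∩ EA · FC = 542/113]
2. E_y = -1445/339  [2·signedArea(ECB) = -107071628/1570587 ∩ EA · FC = 542/113]
   → E = (1603/339, -1445/339)

E = (1603/339, -1445/339)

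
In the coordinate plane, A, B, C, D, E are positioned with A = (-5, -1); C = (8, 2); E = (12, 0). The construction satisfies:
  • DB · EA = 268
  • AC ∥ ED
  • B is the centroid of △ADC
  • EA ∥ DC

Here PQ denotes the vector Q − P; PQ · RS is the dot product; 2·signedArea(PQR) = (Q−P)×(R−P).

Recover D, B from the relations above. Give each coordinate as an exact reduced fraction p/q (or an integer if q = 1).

B = (28/3, 4/3)
D = (25, 3)

1. D_x = 25  [EA ∥ DC ∩ AC ∥ ED]
2. D_y = 3  [EA ∥ DC ∩ AC ∥ ED]
   → D = (25, 3)
3. B_x = 28/3  [B is the centroid of △ADC]
4. B_y = 4/3  [B is the centroid of △ADC]
   → B = (28/3, 4/3)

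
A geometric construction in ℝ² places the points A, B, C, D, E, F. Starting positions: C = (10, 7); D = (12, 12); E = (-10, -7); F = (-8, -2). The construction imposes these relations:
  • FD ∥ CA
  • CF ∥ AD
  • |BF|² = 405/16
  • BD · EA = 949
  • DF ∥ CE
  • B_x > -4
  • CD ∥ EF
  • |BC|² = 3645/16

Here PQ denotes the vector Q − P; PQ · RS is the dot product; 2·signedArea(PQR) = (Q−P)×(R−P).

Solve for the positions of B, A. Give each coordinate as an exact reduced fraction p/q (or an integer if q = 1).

A = (30, 21)
B = (-7/2, 1/4)

1. A_x = 30  [CF ∥ AD ∩ FD ∥ CA]
2. A_y = 21  [CF ∥ AD ∩ FD ∥ CA]
   → A = (30, 21)
3. B_x = -7/2  [line -40·x + -28·y + -133 = 0 ∩ |BF|² = 405/16]
4. B_y = 1/4  [line -40·x + -28·y + -133 = 0 ∩ |BF|² = 405/16]
   → B = (-7/2, 1/4)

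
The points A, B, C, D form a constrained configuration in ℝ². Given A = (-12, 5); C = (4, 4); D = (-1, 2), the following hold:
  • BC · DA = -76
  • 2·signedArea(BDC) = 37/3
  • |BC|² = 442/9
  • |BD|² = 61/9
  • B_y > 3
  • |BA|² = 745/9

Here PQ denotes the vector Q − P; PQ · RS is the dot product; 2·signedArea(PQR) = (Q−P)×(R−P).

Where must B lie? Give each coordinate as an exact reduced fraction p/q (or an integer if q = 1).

B = (-3, 11/3)

1. B_x = -3  [BC · DA = -76 ∩ 2·signedArea(BDC) = 37/3]
2. B_y = 11/3  [BC · DA = -76 ∩ 2·signedArea(BDC) = 37/3]
   → B = (-3, 11/3)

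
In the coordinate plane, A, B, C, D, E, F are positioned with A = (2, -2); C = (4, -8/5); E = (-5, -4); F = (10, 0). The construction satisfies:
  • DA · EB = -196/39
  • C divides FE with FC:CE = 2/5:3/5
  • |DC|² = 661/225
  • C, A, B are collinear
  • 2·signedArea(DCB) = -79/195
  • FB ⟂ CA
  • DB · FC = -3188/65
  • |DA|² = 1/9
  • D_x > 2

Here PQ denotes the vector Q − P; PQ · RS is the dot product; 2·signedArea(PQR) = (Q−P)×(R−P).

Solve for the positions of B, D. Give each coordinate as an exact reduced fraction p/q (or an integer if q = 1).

1. B_x = 131/13  [C, A, B are collinear ∩ FB ⟂ CA]
2. B_y = -5/13  [C, A, B are collinear ∩ FB ⟂ CA]
   → B = (131/13, -5/13)
3. D_x = 7/3  [DB · FC = -3188/65 ∩ DA · EB = -196/39]
4. D_y = -2  [DB · FC = -3188/65 ∩ DA · EB = -196/39]
   → D = (7/3, -2)

B = (131/13, -5/13)
D = (7/3, -2)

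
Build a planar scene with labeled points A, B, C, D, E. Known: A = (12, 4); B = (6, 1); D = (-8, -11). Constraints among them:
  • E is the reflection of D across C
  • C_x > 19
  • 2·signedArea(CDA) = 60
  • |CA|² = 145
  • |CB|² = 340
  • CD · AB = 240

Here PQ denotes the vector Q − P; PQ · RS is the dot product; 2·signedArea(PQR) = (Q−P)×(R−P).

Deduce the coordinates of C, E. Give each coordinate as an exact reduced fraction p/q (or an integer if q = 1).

C = (20, 13)
E = (48, 37)

1. C_x = 20  [2·signedArea(CDA) = 60 ∩ CD · AB = 240]
2. C_y = 13  [2·signedArea(CDA) = 60 ∩ CD · AB = 240]
   → C = (20, 13)
3. E_x = 48  [E is the reflection of D across C]
4. E_y = 37  [E is the reflection of D across C]
   → E = (48, 37)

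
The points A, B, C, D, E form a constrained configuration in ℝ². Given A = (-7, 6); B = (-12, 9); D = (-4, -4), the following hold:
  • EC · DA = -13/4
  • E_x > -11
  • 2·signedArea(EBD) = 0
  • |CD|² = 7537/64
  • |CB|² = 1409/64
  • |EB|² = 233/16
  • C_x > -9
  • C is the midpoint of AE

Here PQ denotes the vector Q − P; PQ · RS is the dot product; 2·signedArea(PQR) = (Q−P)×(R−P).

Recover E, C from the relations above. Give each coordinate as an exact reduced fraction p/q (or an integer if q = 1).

1. E_x = -10  [line 13·x + 8·y + 84 = 0 ∩ |EB|² = 233/16]
2. E_y = 23/4  [line 13·x + 8·y + 84 = 0 ∩ |EB|² = 233/16]
   → E = (-10, 23/4)
3. C_x = -17/2  [C is the midpoint of AE]
4. C_y = 47/8  [C is the midpoint of AE]
   → C = (-17/2, 47/8)

C = (-17/2, 47/8)
E = (-10, 23/4)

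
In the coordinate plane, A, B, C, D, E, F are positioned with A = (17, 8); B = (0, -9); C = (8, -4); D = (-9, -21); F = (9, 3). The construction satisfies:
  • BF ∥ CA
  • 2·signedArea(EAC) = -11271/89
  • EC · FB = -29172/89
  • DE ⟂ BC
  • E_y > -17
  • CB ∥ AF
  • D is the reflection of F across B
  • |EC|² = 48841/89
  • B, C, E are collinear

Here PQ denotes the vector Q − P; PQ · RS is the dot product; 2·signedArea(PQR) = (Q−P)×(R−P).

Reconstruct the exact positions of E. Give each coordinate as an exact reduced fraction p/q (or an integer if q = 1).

1. E_x = -1056/89  [B, C, E are collinear ∩ DE ⟂ BC]
2. E_y = -1461/89  [B, C, E are collinear ∩ DE ⟂ BC]
   → E = (-1056/89, -1461/89)

E = (-1056/89, -1461/89)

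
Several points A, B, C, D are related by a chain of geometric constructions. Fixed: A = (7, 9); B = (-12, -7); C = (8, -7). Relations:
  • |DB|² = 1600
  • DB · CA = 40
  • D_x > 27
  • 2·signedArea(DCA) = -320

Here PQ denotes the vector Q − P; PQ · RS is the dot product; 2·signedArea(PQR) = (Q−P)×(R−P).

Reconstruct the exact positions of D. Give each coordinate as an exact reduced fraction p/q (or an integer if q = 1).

1. D_x = 28  [DB · CA = 40 ∩ 2·signedArea(DCA) = -320]
2. D_y = -7  [DB · CA = 40 ∩ 2·signedArea(DCA) = -320]
   → D = (28, -7)

D = (28, -7)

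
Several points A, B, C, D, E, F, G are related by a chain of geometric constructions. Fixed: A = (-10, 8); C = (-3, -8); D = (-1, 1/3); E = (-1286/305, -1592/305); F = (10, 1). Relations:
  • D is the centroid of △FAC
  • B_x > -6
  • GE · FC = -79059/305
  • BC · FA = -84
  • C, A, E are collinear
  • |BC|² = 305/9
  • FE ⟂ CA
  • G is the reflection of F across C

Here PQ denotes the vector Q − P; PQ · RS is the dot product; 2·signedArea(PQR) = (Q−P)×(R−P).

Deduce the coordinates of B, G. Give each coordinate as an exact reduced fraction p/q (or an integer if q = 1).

1. B_x = -16/3  [line 20·x + -7·y + 88 = 0 ∩ |BC|² = 305/9]
2. B_y = -8/3  [line 20·x + -7·y + 88 = 0 ∩ |BC|² = 305/9]
   → B = (-16/3, -8/3)
3. G_x = -16  [G is the reflection of F across C]
4. G_y = -17  [G is the reflection of F across C]
   → G = (-16, -17)

B = (-16/3, -8/3)
G = (-16, -17)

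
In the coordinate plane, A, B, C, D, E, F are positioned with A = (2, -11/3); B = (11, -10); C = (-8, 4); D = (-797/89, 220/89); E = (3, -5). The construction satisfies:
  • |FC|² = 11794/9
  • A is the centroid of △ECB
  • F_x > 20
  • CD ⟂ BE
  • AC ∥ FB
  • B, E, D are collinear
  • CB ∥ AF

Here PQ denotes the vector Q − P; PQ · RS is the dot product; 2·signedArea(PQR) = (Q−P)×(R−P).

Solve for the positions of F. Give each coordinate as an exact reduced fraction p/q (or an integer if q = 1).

1. F_x = 21  [AC ∥ FB ∩ CB ∥ AF]
2. F_y = -53/3  [AC ∥ FB ∩ CB ∥ AF]
   → F = (21, -53/3)

F = (21, -53/3)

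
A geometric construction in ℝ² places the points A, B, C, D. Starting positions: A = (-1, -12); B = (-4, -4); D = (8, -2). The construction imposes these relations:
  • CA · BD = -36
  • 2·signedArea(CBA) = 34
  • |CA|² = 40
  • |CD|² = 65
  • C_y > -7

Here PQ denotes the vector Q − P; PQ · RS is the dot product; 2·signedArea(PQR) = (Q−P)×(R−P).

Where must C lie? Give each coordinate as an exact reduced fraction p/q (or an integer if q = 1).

1. C_x = 1  [CA · BD = -36 ∩ 2·signedArea(CBA) = 34]
2. C_y = -6  [CA · BD = -36 ∩ 2·signedArea(CBA) = 34]
   → C = (1, -6)

C = (1, -6)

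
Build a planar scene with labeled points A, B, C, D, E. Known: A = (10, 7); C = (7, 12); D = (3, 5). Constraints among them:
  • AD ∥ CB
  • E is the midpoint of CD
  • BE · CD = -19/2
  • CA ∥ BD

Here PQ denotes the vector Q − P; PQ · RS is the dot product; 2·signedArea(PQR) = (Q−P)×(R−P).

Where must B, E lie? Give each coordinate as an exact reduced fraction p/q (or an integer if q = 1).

1. B_x = 0  [CA ∥ BD ∩ AD ∥ CB]
2. B_y = 10  [CA ∥ BD ∩ AD ∥ CB]
   → B = (0, 10)
3. E_x = 5  [E is the midpoint of CD]
4. E_y = 17/2  [E is the midpoint of CD]
   → E = (5, 17/2)

B = (0, 10)
E = (5, 17/2)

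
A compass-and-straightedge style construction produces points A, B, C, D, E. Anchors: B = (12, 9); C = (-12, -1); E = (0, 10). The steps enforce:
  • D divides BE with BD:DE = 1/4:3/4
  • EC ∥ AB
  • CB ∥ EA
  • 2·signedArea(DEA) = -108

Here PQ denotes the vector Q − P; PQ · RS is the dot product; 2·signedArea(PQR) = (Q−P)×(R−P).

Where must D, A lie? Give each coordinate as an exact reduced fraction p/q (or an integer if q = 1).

1. D_x = 9  [D divides BE with BD:DE = 1/4:3/4]
2. D_y = 37/4  [D divides BE with BD:DE = 1/4:3/4]
   → D = (9, 37/4)
3. A_x = 24  [EC ∥ AB ∩ CB ∥ EA]
4. A_y = 20  [EC ∥ AB ∩ CB ∥ EA]
   → A = (24, 20)

A = (24, 20)
D = (9, 37/4)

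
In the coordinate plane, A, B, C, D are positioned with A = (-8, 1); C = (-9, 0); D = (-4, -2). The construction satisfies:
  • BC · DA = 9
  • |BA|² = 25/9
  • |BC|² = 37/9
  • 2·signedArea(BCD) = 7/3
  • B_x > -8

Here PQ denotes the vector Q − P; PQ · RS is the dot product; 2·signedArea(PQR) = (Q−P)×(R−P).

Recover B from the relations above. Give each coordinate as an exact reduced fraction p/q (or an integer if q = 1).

1. B_x = -7  [BC · DA = 9 ∩ 2·signedArea(BCD) = 7/3]
2. B_y = -1/3  [BC · DA = 9 ∩ 2·signedArea(BCD) = 7/3]
   → B = (-7, -1/3)

B = (-7, -1/3)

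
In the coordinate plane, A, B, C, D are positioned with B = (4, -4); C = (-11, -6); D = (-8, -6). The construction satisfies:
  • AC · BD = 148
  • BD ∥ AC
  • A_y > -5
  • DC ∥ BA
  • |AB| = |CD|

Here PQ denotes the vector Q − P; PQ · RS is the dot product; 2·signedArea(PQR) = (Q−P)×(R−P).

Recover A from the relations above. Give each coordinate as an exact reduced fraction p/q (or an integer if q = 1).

A = (1, -4)

1. A_x = 1  [BD ∥ AC ∩ DC ∥ BA]
2. A_y = -4  [BD ∥ AC ∩ DC ∥ BA]
   → A = (1, -4)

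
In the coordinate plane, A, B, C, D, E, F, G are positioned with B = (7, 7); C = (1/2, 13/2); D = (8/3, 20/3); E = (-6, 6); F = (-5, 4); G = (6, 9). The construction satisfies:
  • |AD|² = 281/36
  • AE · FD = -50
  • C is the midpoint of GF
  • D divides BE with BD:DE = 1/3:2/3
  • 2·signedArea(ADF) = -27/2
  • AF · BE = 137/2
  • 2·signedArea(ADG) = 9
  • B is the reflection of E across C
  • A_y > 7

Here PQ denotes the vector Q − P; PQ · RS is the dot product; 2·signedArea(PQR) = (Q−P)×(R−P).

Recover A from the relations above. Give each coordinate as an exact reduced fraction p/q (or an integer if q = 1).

1. A_x = 0  [2·signedArea(ADF) = -27/2 ∩ AE · FD = -50]
2. A_y = 15/2  [2·signedArea(ADF) = -27/2 ∩ AE · FD = -50]
   → A = (0, 15/2)

A = (0, 15/2)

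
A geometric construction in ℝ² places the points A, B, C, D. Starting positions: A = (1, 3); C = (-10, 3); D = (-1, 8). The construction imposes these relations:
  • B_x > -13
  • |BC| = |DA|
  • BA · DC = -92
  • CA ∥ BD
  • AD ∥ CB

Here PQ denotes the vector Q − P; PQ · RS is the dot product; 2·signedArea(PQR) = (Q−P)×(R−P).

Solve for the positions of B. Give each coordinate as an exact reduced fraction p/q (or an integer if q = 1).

B = (-12, 8)

1. B_x = -12  [CA ∥ BD ∩ AD ∥ CB]
2. B_y = 8  [CA ∥ BD ∩ AD ∥ CB]
   → B = (-12, 8)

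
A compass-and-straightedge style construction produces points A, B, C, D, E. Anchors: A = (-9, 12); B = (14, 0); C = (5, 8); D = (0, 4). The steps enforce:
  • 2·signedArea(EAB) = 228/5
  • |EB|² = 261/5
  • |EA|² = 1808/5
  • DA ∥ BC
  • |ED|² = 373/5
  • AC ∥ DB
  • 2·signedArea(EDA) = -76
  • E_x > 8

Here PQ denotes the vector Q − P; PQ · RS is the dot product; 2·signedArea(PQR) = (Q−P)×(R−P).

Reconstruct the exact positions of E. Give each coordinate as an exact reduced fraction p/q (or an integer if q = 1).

1. E_x = 43/5  [2·signedArea(EAB) = 228/5 ∩ 2·signedArea(EDA) = -76]
2. E_y = 24/5  [2·signedArea(EAB) = 228/5 ∩ 2·signedArea(EDA) = -76]
   → E = (43/5, 24/5)

E = (43/5, 24/5)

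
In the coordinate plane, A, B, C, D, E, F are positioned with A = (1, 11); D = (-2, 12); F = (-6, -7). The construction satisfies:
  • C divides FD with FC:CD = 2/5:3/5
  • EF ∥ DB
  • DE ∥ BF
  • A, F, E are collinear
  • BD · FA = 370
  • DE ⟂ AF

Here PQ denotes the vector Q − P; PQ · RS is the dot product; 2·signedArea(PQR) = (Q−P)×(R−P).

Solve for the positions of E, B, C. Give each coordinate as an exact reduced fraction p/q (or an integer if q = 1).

B = (-3336/373, -2184/373)
C = (-22/5, 3/5)
E = (352/373, 4049/373)

1. E_x = 352/373  [A, F, E are collinear ∩ DE ⟂ AF]
2. E_y = 4049/373  [A, F, E are collinear ∩ DE ⟂ AF]
   → E = (352/373, 4049/373)
3. B_x = -3336/373  [DE ∥ BF ∩ EF ∥ DB]
4. B_y = -2184/373  [DE ∥ BF ∩ EF ∥ DB]
   → B = (-3336/373, -2184/373)
5. C_x = -22/5  [C divides FD with FC:CD = 2/5:3/5]
6. C_y = 3/5  [C divides FD with FC:CD = 2/5:3/5]
   → C = (-22/5, 3/5)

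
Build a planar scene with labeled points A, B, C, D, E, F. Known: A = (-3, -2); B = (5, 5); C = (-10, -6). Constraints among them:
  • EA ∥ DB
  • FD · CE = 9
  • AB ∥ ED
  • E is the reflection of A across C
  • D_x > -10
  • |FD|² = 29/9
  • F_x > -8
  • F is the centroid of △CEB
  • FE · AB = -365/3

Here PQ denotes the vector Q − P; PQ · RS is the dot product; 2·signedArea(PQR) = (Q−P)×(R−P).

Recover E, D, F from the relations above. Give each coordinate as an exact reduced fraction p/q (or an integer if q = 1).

1. E_x = -17  [E is the reflection of A across C]
2. E_y = -10  [E is the reflection of A across C]
   → E = (-17, -10)
3. D_x = -9  [EA ∥ DB ∩ AB ∥ ED]
4. D_y = -3  [EA ∥ DB ∩ AB ∥ ED]
   → D = (-9, -3)
5. F_x = -22/3  [F is the centroid of △CEB]
6. F_y = -11/3  [F is the centroid of △CEB]
   → F = (-22/3, -11/3)

D = (-9, -3)
E = (-17, -10)
F = (-22/3, -11/3)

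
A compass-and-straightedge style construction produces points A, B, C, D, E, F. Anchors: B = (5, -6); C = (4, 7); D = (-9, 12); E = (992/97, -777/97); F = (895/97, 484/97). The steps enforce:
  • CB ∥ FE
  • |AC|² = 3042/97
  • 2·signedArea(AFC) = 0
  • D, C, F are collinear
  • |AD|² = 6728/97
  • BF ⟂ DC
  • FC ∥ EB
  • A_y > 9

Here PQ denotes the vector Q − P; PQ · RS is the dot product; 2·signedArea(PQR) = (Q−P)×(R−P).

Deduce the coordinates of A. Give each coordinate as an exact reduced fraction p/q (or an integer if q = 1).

1. A_x = -119/97  [line -195/97·x + -507/97·y + 4329/97 = 0 ∩ |AC|² = 3042/97]
2. A_y = 874/97  [line -195/97·x + -507/97·y + 4329/97 = 0 ∩ |AC|² = 3042/97]
   → A = (-119/97, 874/97)

A = (-119/97, 874/97)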